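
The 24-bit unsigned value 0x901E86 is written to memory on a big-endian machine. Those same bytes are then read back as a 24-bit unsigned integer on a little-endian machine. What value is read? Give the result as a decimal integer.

8789648

Stored big-endian, the bytes at ascending addresses are 90 1E 86.
Read back as little-endian, the first byte is least significant, giving 0x861E90.
0x861E90 = 8789648.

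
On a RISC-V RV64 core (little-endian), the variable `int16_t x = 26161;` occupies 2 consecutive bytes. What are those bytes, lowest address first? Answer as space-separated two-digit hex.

31 66

26161 in hexadecimal, padded to 16 bits, is 0x6631.
Split into bytes (most-significant first): 66 31.
In little-endian order the low byte comes first in memory.
So at ascending addresses the bytes are 31 66.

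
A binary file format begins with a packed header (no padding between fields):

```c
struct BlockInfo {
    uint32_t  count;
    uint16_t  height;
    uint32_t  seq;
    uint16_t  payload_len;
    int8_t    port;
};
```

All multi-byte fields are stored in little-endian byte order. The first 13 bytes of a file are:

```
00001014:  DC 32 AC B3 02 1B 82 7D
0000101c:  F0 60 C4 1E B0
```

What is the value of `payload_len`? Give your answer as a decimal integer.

`payload_len` follows `count` (4 B), `height` (2 B), `seq` (4 B), so it starts at offset 4 + 2 + 4 = 10 and occupies 2 bytes.
Bytes at offsets 10..11: C4 1E.
Little-endian: lowest address holds the least-significant byte.
Reassemble most-significant byte first: 1E C4 → 0x1EC4.
0x1EC4 = 7876.

7876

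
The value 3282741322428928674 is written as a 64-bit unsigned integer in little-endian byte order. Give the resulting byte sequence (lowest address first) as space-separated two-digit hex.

3282741322428928674 in hexadecimal, padded to 64 bits, is 0x2D8EA3D70CDF52A2.
Split into bytes (most-significant first): 2D 8E A3 D7 0C DF 52 A2.
Little-endian stores the least-significant byte at the lowest address.
So at ascending addresses the bytes are A2 52 DF 0C D7 A3 8E 2D.

A2 52 DF 0C D7 A3 8E 2D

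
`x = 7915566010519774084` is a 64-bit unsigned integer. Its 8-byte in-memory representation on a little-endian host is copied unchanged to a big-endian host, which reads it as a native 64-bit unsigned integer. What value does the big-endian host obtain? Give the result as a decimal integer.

7915566010519774084 in 64-bit hexadecimal is 0x6DD9BD591D2FE384.
Stored little-endian, the bytes at ascending addresses are 84 E3 2F 1D 59 BD D9 6D.
Read back as big-endian, the last byte is least significant, giving 0x84E32F1D59BDD96D.
0x84E32F1D59BDD96D = 9575549035825977709.

9575549035825977709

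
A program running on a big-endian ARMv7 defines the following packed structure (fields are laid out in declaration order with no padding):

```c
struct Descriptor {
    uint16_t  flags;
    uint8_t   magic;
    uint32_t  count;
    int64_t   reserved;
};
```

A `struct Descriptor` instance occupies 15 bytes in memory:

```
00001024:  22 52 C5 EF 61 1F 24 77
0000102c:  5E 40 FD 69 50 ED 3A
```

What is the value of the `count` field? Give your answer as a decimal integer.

`count` follows `flags` (2 B), `magic` (1 B), so it starts at offset 2 + 1 = 3 and occupies 4 bytes.
Bytes at offsets 3..6: EF 61 1F 24.
Big-endian stores the most-significant byte at the lowest address.
The bytes are already most-significant first: 0xEF611F24.
0xEF611F24 = 4016119588.

4016119588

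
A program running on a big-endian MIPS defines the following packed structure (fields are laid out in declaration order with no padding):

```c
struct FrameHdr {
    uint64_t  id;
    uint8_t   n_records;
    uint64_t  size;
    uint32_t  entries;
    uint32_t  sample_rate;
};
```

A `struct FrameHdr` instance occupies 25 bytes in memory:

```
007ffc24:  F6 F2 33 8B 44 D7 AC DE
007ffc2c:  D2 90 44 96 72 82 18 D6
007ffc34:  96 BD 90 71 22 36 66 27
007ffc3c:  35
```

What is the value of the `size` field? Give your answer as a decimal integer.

10395599258431051414

`size` follows `id` (8 B), `n_records` (1 B), so it starts at offset 8 + 1 = 9 and occupies 8 bytes.
Bytes at offsets 9..16: 90 44 96 72 82 18 D6 96.
In big-endian order the high byte comes first in memory.
The bytes are already most-significant first: 0x904496728218D696.
0x904496728218D696 = 10395599258431051414.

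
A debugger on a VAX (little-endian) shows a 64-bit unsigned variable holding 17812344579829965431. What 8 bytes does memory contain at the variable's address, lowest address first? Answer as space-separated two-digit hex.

17812344579829965431 in hexadecimal, padded to 64 bits, is 0xF7322905819EA277.
Split into bytes (most-significant first): F7 32 29 05 81 9E A2 77.
In little-endian order the low byte comes first in memory.
So at ascending addresses the bytes are 77 A2 9E 81 05 29 32 F7.

77 A2 9E 81 05 29 32 F7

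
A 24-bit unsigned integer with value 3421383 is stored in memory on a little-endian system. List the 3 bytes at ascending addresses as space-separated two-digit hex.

C7 34 34

3421383 in hexadecimal, padded to 24 bits, is 0x3434C7.
Split into bytes (most-significant first): 34 34 C7.
Little-endian: lowest address holds the least-significant byte.
So at ascending addresses the bytes are C7 34 34.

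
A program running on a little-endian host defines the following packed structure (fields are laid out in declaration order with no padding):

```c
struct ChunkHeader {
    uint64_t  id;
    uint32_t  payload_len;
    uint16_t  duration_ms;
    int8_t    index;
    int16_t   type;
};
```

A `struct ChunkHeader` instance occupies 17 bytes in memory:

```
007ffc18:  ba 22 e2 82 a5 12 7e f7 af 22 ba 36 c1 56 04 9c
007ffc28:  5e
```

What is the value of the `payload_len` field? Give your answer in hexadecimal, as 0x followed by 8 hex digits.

`payload_len` follows `id` (8 bytes), so it starts at byte offset 8 and occupies 4 bytes.
Bytes at offsets 8..11: AF 22 BA 36.
Little-endian: lowest address holds the least-significant byte.
Reassemble most-significant byte first: 36 BA 22 AF → 0x36BA22AF.

0x36BA22AF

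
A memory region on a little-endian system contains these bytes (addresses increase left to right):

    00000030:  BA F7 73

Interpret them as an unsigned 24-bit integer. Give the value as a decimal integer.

Little-endian: lowest address holds the least-significant byte.
Reassemble most-significant byte first: 73 F7 BA → 0x73F7BA.
0x73F7BA = 7600058.

7600058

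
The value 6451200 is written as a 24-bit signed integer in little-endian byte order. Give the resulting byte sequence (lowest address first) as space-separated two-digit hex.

6451200 in hexadecimal, padded to 24 bits, is 0x627000.
Split into bytes (most-significant first): 62 70 00.
In little-endian order the low byte comes first in memory.
So at ascending addresses the bytes are 00 70 62.

00 70 62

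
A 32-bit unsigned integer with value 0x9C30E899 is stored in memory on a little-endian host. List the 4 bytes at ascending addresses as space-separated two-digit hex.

Split into bytes (most-significant first): 9C 30 E8 99.
In little-endian order the low byte comes first in memory.
So at ascending addresses the bytes are 99 E8 30 9C.

99 E8 30 9C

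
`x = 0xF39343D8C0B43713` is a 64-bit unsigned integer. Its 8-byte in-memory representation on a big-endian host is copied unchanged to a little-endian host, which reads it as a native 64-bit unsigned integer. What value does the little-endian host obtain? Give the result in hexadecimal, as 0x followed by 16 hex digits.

Stored big-endian, the bytes at ascending addresses are F3 93 43 D8 C0 B4 37 13.
Read back as little-endian, the first byte is least significant, giving 0x1337B4C0D84393F3.

0x1337B4C0D84393F3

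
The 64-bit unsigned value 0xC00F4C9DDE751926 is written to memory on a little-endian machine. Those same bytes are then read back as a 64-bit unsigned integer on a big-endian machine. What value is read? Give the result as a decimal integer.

2745355046841225152

Stored little-endian, the bytes at ascending addresses are 26 19 75 DE 9D 4C 0F C0.
Read back as big-endian, the last byte is least significant, giving 0x261975DE9D4C0FC0.
0x261975DE9D4C0FC0 = 2745355046841225152.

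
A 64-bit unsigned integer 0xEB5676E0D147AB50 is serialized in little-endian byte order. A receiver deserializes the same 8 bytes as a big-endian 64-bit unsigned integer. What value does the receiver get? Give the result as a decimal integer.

5812818710791345899

Stored little-endian, the bytes at ascending addresses are 50 AB 47 D1 E0 76 56 EB.
Read back as big-endian, the last byte is least significant, giving 0x50AB47D1E07656EB.
0x50AB47D1E07656EB = 5812818710791345899.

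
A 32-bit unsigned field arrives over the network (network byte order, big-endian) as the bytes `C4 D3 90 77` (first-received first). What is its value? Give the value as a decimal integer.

3302199415

Big-endian stores the most-significant byte at the lowest address.
The bytes are already most-significant first: 0xC4D39077.
0xC4D39077 = 3302199415.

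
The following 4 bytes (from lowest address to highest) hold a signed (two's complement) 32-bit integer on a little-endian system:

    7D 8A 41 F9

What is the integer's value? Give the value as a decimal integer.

-113145219

In little-endian order the low byte comes first in memory.
Reassemble most-significant byte first: F9 41 8A 7D → 0xF9418A7D.
Top bit is set, so as a signed 32-bit value this is 0xF9418A7D − 2^32 = -113145219.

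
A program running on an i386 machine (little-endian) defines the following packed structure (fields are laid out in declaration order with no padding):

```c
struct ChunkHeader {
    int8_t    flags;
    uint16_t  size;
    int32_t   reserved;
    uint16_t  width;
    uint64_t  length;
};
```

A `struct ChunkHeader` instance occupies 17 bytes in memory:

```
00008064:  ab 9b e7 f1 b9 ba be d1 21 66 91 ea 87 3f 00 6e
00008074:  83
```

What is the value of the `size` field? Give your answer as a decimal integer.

`size` follows `flags` (1 byte), so it starts at byte offset 1 and occupies 2 bytes.
Bytes at offsets 1..2: 9B E7.
Little-endian: lowest address holds the least-significant byte.
Reassemble most-significant byte first: E7 9B → 0xE79B.
0xE79B = 59291.

59291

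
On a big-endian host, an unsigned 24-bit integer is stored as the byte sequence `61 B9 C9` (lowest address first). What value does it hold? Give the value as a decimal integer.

In big-endian order the high byte comes first in memory.
The bytes are already most-significant first: 0x61B9C9.
0x61B9C9 = 6404553.

6404553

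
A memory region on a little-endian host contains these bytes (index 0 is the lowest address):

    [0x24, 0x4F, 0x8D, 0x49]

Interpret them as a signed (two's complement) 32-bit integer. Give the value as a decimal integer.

1233997604

Little-endian: lowest address holds the least-significant byte.
Reassemble most-significant byte first: 49 8D 4F 24 → 0x498D4F24.
0x498D4F24 = 1233997604.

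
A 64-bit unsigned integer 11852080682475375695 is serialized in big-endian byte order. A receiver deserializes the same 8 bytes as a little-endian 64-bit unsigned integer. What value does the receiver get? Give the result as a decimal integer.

5750031231165954980

11852080682475375695 in 64-bit hexadecimal is 0xA47B0C95F036CC4F.
Stored big-endian, the bytes at ascending addresses are A4 7B 0C 95 F0 36 CC 4F.
Read back as little-endian, the first byte is least significant, giving 0x4FCC36F0950C7BA4.
0x4FCC36F0950C7BA4 = 5750031231165954980.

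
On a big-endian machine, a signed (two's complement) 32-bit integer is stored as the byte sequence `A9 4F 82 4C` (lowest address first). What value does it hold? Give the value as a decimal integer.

-1454407092

Big-endian stores the most-significant byte at the lowest address.
The bytes are already most-significant first: 0xA94F824C.
Top bit is set, so as a signed 32-bit value this is 0xA94F824C − 2^32 = -1454407092.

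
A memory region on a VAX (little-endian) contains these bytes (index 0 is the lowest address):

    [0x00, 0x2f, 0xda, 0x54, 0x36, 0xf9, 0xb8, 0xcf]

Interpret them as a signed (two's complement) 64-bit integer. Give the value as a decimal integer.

In little-endian order the low byte comes first in memory.
Reassemble most-significant byte first: CF B8 F9 36 54 DA 2F 00 → 0xCFB8F93654DA2F00.
Top bit is set, so as a signed 64-bit value this is 0xCFB8F93654DA2F00 − 2^64 = -3478756700396572928.

-3478756700396572928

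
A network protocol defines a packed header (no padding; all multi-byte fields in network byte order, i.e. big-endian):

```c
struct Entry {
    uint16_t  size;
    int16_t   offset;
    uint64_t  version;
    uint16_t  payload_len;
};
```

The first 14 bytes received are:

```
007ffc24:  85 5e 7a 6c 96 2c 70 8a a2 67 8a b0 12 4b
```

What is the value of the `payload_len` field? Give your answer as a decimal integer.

`payload_len` follows `size` (2 B), `offset` (2 B), `version` (8 B), so it starts at offset 2 + 2 + 8 = 12 and occupies 2 bytes.
Bytes at offsets 12..13: 12 4B.
Big-endian: lowest address holds the most-significant byte.
The bytes are already most-significant first: 0x124B.
0x124B = 4683.

4683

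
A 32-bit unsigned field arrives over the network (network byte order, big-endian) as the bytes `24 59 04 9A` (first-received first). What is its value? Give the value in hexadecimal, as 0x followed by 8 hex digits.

In big-endian order the high byte comes first in memory.
The bytes are already most-significant first: 0x2459049A.

0x2459049A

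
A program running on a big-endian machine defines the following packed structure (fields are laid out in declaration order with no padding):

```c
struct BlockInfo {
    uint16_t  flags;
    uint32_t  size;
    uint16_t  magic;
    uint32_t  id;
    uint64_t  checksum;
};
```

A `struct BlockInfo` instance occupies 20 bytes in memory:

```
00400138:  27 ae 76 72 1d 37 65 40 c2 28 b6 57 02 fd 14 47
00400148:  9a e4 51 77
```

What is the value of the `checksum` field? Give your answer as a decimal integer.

`checksum` follows `flags` (2 B), `size` (4 B), `magic` (2 B), `id` (4 B), so it starts at offset 2 + 4 + 2 + 4 = 12 and occupies 8 bytes.
Bytes at offsets 12..19: 02 FD 14 47 9A E4 51 77.
Big-endian stores the most-significant byte at the lowest address.
The bytes are already most-significant first: 0x02FD14479AE45177.
0x02FD14479AE45177 = 215350654957539703.

215350654957539703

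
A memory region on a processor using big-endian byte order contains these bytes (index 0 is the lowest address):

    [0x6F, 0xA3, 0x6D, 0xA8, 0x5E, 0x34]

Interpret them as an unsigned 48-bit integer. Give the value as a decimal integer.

Big-endian: lowest address holds the most-significant byte.
The bytes are already most-significant first: 0x6FA36DA85E34.
0x6FA36DA85E34 = 122747710103092.

122747710103092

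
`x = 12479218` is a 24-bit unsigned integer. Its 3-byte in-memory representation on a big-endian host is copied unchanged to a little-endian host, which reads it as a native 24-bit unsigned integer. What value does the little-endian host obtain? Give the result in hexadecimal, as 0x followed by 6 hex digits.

0xF26ABE

12479218 in 24-bit hexadecimal is 0xBE6AF2.
Stored big-endian, the bytes at ascending addresses are BE 6A F2.
Read back as little-endian, the first byte is least significant, giving 0xF26ABE.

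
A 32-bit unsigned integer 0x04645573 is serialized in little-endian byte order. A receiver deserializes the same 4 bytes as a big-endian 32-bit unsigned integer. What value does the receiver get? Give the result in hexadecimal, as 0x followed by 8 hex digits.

0x73556404

Stored little-endian, the bytes at ascending addresses are 73 55 64 04.
Read back as big-endian, the last byte is least significant, giving 0x73556404.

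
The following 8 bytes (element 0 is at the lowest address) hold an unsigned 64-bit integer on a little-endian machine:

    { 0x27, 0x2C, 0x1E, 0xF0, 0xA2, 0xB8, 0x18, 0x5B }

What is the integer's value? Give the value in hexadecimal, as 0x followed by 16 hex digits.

In little-endian order the low byte comes first in memory.
Reassemble most-significant byte first: 5B 18 B8 A2 F0 1E 2C 27 → 0x5B18B8A2F01E2C27.

0x5B18B8A2F01E2C27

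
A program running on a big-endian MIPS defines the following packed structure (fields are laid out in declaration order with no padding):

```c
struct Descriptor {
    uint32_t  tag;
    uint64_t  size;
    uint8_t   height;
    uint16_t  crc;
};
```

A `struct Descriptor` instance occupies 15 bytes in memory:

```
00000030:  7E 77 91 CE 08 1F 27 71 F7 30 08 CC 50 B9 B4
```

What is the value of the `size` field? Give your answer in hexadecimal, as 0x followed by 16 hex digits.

0x081F2771F73008CC

`size` follows `tag` (4 bytes), so it starts at byte offset 4 and occupies 8 bytes.
Bytes at offsets 4..11: 08 1F 27 71 F7 30 08 CC.
Big-endian stores the most-significant byte at the lowest address.
The bytes are already most-significant first: 0x081F2771F73008CC.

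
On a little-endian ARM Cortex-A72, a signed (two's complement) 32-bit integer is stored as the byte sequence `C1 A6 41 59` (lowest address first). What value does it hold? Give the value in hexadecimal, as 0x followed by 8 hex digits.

Little-endian stores the least-significant byte at the lowest address.
Reassemble most-significant byte first: 59 41 A6 C1 → 0x5941A6C1.

0x5941A6C1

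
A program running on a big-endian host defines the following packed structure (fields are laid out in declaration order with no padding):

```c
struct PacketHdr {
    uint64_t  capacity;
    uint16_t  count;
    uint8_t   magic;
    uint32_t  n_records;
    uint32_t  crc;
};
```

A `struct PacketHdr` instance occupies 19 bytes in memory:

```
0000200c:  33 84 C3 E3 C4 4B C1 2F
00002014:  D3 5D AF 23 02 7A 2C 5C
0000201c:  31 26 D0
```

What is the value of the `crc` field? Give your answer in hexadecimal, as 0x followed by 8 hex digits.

0x5C3126D0

`crc` follows `capacity` (8 B), `count` (2 B), `magic` (1 B), `n_records` (4 B), so it starts at offset 8 + 2 + 1 + 4 = 15 and occupies 4 bytes.
Bytes at offsets 15..18: 5C 31 26 D0.
In big-endian order the high byte comes first in memory.
The bytes are already most-significant first: 0x5C3126D0.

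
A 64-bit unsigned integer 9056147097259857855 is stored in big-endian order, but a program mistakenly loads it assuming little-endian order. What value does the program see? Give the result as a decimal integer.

13823759120767233405

9056147097259857855 in 64-bit hexadecimal is 0x7DADE5CDADDBD7BF.
Stored big-endian, the bytes at ascending addresses are 7D AD E5 CD AD DB D7 BF.
Read back as little-endian, the first byte is least significant, giving 0xBFD7DBADCDE5AD7D.
0xBFD7DBADCDE5AD7D = 13823759120767233405.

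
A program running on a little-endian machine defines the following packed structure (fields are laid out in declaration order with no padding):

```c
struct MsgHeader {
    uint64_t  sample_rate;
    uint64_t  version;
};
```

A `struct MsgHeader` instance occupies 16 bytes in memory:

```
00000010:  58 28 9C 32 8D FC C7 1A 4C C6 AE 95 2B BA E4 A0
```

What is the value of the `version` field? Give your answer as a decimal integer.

11593596037116118604

`version` follows `sample_rate` (8 bytes), so it starts at byte offset 8 and occupies 8 bytes.
Bytes at offsets 8..15: 4C C6 AE 95 2B BA E4 A0.
Little-endian: lowest address holds the least-significant byte.
Reassemble most-significant byte first: A0 E4 BA 2B 95 AE C6 4C → 0xA0E4BA2B95AEC64C.
0xA0E4BA2B95AEC64C = 11593596037116118604.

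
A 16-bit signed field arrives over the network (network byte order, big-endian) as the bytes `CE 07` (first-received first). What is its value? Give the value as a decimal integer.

-12793

Big-endian: lowest address holds the most-significant byte.
The bytes are already most-significant first: 0xCE07.
Top bit is set, so as a signed 16-bit value this is 0xCE07 − 2^16 = -12793.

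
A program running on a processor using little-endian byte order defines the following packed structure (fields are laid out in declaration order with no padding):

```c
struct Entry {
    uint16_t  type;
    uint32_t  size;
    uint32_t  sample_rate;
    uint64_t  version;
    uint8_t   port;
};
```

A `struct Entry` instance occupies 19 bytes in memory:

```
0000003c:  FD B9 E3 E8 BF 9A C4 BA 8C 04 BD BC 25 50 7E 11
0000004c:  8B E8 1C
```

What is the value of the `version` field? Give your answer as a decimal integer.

`version` follows `type` (2 B), `size` (4 B), `sample_rate` (4 B), so it starts at offset 2 + 4 + 4 = 10 and occupies 8 bytes.
Bytes at offsets 10..17: BD BC 25 50 7E 11 8B E8.
In little-endian order the low byte comes first in memory.
Reassemble most-significant byte first: E8 8B 11 7E 50 25 BC BD → 0xE88B117E5025BCBD.
0xE88B117E5025BCBD = 16756506072770264253.

16756506072770264253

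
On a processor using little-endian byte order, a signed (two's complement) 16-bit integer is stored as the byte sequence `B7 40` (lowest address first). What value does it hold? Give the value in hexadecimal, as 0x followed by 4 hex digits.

In little-endian order the low byte comes first in memory.
Reassemble most-significant byte first: 40 B7 → 0x40B7.

0x40B7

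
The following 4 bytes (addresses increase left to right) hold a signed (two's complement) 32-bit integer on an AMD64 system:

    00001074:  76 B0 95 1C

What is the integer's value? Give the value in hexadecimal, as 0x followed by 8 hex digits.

0x1C95B076

Little-endian stores the least-significant byte at the lowest address.
Reassemble most-significant byte first: 1C 95 B0 76 → 0x1C95B076.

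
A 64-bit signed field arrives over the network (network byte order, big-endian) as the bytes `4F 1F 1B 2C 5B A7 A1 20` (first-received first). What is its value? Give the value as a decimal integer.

5701305530604560672

Big-endian stores the most-significant byte at the lowest address.
The bytes are already most-significant first: 0x4F1F1B2C5BA7A120.
0x4F1F1B2C5BA7A120 = 5701305530604560672.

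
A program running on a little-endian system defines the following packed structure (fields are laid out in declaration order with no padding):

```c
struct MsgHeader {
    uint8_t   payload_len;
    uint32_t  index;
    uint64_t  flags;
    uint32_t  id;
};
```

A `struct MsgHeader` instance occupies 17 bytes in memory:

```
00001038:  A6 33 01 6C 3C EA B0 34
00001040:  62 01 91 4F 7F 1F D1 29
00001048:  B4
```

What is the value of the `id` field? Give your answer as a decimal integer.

`id` follows `payload_len` (1 B), `index` (4 B), `flags` (8 B), so it starts at offset 1 + 4 + 8 = 13 and occupies 4 bytes.
Bytes at offsets 13..16: 1F D1 29 B4.
Little-endian stores the least-significant byte at the lowest address.
Reassemble most-significant byte first: B4 29 D1 1F → 0xB429D11F.
0xB429D11F = 3022639391.

3022639391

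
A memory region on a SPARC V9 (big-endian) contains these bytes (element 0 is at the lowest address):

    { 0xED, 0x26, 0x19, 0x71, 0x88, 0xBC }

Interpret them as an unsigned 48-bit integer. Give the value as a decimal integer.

260747891411132

Big-endian stores the most-significant byte at the lowest address.
The bytes are already most-significant first: 0xED26197188BC.
0xED26197188BC = 260747891411132.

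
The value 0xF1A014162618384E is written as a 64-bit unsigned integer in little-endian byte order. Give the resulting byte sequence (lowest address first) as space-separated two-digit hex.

4E 38 18 26 16 14 A0 F1

Split into bytes (most-significant first): F1 A0 14 16 26 18 38 4E.
In little-endian order the low byte comes first in memory.
So at ascending addresses the bytes are 4E 38 18 26 16 14 A0 F1.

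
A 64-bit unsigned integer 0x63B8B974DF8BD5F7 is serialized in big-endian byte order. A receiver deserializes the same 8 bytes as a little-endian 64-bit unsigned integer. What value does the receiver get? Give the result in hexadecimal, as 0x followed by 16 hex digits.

Stored big-endian, the bytes at ascending addresses are 63 B8 B9 74 DF 8B D5 F7.
Read back as little-endian, the first byte is least significant, giving 0xF7D58BDF74B9B863.

0xF7D58BDF74B9B863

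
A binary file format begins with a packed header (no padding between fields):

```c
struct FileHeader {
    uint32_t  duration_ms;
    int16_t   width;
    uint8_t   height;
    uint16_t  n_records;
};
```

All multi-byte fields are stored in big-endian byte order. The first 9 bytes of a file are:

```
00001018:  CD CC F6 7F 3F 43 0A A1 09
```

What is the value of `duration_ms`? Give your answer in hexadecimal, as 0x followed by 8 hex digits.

`duration_ms` is the first field, at byte offset 0, occupying 4 bytes.
Bytes at offsets 0..3: CD CC F6 7F.
Big-endian stores the most-significant byte at the lowest address.
The bytes are already most-significant first: 0xCDCCF67F.

0xCDCCF67F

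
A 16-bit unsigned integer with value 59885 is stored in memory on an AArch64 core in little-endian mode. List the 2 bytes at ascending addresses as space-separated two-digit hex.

59885 in hexadecimal, padded to 16 bits, is 0xE9ED.
Split into bytes (most-significant first): E9 ED.
Little-endian: lowest address holds the least-significant byte.
So at ascending addresses the bytes are ED E9.

ED E9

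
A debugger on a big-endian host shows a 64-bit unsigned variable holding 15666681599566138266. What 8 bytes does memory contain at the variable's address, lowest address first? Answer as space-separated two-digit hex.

15666681599566138266 in hexadecimal, padded to 64 bits, is 0xD96B3BE8BF49CB9A.
Split into bytes (most-significant first): D9 6B 3B E8 BF 49 CB 9A.
In big-endian order the high byte comes first in memory.
So the memory order matches the most-significant-first order: D9 6B 3B E8 BF 49 CB 9A.

D9 6B 3B E8 BF 49 CB 9A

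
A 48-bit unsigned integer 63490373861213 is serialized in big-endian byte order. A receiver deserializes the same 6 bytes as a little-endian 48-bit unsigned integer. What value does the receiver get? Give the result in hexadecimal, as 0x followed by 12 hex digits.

63490373861213 in 48-bit hexadecimal is 0x39BE812E3F5D.
Stored big-endian, the bytes at ascending addresses are 39 BE 81 2E 3F 5D.
Read back as little-endian, the first byte is least significant, giving 0x5D3F2E81BE39.

0x5D3F2E81BE39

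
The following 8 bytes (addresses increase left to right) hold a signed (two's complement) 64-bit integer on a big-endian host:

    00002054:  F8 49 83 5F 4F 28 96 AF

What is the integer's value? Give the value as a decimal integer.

-555768633630353745

In big-endian order the high byte comes first in memory.
The bytes are already most-significant first: 0xF849835F4F2896AF.
Top bit is set, so as a signed 64-bit value this is 0xF849835F4F2896AF − 2^64 = -555768633630353745.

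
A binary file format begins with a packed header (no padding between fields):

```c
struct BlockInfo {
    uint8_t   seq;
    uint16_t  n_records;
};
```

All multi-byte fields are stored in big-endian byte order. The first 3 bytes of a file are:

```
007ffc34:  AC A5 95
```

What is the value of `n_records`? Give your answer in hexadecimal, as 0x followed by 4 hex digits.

0xA595

`n_records` follows `seq` (1 byte), so it starts at byte offset 1 and occupies 2 bytes.
Bytes at offsets 1..2: A5 95.
Big-endian: lowest address holds the most-significant byte.
The bytes are already most-significant first: 0xA595.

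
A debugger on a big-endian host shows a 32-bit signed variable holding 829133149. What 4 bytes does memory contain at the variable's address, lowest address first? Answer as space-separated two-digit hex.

31 6B 91 5D

829133149 in hexadecimal, padded to 32 bits, is 0x316B915D.
Split into bytes (most-significant first): 31 6B 91 5D.
Big-endian: lowest address holds the most-significant byte.
So the memory order matches the most-significant-first order: 31 6B 91 5D.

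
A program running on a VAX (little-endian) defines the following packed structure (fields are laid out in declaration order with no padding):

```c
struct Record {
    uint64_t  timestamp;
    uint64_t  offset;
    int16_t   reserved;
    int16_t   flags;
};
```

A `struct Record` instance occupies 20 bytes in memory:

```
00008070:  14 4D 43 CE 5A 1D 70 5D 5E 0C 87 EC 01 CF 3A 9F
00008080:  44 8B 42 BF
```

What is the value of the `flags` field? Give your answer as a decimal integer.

-16574

`flags` follows `timestamp` (8 B), `offset` (8 B), `reserved` (2 B), so it starts at offset 8 + 8 + 2 = 18 and occupies 2 bytes.
Bytes at offsets 18..19: 42 BF.
Little-endian: lowest address holds the least-significant byte.
Reassemble most-significant byte first: BF 42 → 0xBF42.
Top bit is set, so as a signed 16-bit value this is 0xBF42 − 2^16 = -16574.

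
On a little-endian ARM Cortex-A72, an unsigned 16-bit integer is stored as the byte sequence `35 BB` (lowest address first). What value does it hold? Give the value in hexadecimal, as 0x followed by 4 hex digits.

0xBB35

In little-endian order the low byte comes first in memory.
Reassemble most-significant byte first: BB 35 → 0xBB35.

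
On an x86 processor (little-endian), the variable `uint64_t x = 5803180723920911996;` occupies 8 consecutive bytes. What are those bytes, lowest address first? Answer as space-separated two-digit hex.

5803180723920911996 in hexadecimal, padded to 64 bits, is 0x50890A1F30B33E7C.
Split into bytes (most-significant first): 50 89 0A 1F 30 B3 3E 7C.
Little-endian stores the least-significant byte at the lowest address.
So at ascending addresses the bytes are 7C 3E B3 30 1F 0A 89 50.

7C 3E B3 30 1F 0A 89 50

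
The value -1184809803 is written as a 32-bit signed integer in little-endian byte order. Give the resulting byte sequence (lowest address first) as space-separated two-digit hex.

Two's complement of -1184809803 in 32 bits: 1184809803 = 0x469EC34B; invert → 0xB9613CB4; add 1 → 0xB9613CB5.
Split into bytes (most-significant first): B9 61 3C B5.
Little-endian: lowest address holds the least-significant byte.
So at ascending addresses the bytes are B5 3C 61 B9.

B5 3C 61 B9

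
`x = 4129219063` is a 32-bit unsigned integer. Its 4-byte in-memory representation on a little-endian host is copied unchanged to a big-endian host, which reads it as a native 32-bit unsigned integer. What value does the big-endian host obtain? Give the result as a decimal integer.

4129219063 in 32-bit hexadecimal is 0xF61EE1F7.
Stored little-endian, the bytes at ascending addresses are F7 E1 1E F6.
Read back as big-endian, the last byte is least significant, giving 0xF7E11EF6.
0xF7E11EF6 = 4158725878.

4158725878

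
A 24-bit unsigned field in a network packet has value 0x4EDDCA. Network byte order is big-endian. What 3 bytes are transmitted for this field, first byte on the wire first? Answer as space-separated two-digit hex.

4E DD CA

Split into bytes (most-significant first): 4E DD CA.
Big-endian stores the most-significant byte at the lowest address.
So the memory order matches the most-significant-first order: 4E DD CA.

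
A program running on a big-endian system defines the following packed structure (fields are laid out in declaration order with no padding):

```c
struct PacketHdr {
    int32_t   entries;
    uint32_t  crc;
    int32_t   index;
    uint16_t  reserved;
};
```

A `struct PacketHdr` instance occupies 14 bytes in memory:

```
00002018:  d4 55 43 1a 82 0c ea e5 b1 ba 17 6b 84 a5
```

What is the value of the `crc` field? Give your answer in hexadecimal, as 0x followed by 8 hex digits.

`crc` follows `entries` (4 bytes), so it starts at byte offset 4 and occupies 4 bytes.
Bytes at offsets 4..7: 82 0C EA E5.
Big-endian: lowest address holds the most-significant byte.
The bytes are already most-significant first: 0x820CEAE5.

0x820CEAE5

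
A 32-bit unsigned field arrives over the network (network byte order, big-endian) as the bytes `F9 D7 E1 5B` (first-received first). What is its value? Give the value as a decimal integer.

4191674715

In big-endian order the high byte comes first in memory.
The bytes are already most-significant first: 0xF9D7E15B.
0xF9D7E15B = 4191674715.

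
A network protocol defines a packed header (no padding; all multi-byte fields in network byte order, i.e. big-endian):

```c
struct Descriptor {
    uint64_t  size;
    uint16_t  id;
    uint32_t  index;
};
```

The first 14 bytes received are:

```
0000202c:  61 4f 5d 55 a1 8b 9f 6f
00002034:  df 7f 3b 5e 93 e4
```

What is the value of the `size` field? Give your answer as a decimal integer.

`size` is the first field, at byte offset 0, occupying 8 bytes.
Bytes at offsets 0..7: 61 4F 5D 55 A1 8B 9F 6F.
Big-endian stores the most-significant byte at the lowest address.
The bytes are already most-significant first: 0x614F5D55A18B9F6F.
0x614F5D55A18B9F6F = 7011925767203037039.

7011925767203037039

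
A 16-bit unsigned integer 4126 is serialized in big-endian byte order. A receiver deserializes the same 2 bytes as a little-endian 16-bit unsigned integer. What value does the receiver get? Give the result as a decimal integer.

7696

4126 in 16-bit hexadecimal is 0x101E.
Stored big-endian, the bytes at ascending addresses are 10 1E.
Read back as little-endian, the first byte is least significant, giving 0x1E10.
0x1E10 = 7696.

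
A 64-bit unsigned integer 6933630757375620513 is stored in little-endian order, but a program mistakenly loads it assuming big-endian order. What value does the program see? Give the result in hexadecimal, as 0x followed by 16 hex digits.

0xA1B5181970343960

6933630757375620513 in 64-bit hexadecimal is 0x603934701918B5A1.
Stored little-endian, the bytes at ascending addresses are A1 B5 18 19 70 34 39 60.
Read back as big-endian, the last byte is least significant, giving 0xA1B5181970343960.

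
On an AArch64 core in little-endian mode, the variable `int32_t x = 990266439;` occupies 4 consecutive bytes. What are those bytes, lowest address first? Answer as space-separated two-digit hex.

990266439 in hexadecimal, padded to 32 bits, is 0x3B064447.
Split into bytes (most-significant first): 3B 06 44 47.
Little-endian stores the least-significant byte at the lowest address.
So at ascending addresses the bytes are 47 44 06 3B.

47 44 06 3B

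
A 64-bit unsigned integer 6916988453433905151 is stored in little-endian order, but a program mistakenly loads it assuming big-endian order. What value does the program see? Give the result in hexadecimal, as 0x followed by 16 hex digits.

0xFF0F68C25914FE5F

6916988453433905151 in 64-bit hexadecimal is 0x5FFE1459C2680FFF.
Stored little-endian, the bytes at ascending addresses are FF 0F 68 C2 59 14 FE 5F.
Read back as big-endian, the last byte is least significant, giving 0xFF0F68C25914FE5F.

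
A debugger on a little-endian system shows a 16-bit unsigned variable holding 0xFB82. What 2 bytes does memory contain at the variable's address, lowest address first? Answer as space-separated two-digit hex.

Split into bytes (most-significant first): FB 82.
Little-endian stores the least-significant byte at the lowest address.
So at ascending addresses the bytes are 82 FB.

82 FB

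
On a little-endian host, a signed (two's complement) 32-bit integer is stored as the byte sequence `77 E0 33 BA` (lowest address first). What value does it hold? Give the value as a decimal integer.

Little-endian stores the least-significant byte at the lowest address.
Reassemble most-significant byte first: BA 33 E0 77 → 0xBA33E077.
Top bit is set, so as a signed 32-bit value this is 0xBA33E077 − 2^32 = -1171005321.

-1171005321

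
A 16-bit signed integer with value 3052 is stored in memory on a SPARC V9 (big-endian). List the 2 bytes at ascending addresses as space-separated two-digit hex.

3052 in hexadecimal, padded to 16 bits, is 0x0BEC.
Split into bytes (most-significant first): 0B EC.
In big-endian order the high byte comes first in memory.
So the memory order matches the most-significant-first order: 0B EC.

0B EC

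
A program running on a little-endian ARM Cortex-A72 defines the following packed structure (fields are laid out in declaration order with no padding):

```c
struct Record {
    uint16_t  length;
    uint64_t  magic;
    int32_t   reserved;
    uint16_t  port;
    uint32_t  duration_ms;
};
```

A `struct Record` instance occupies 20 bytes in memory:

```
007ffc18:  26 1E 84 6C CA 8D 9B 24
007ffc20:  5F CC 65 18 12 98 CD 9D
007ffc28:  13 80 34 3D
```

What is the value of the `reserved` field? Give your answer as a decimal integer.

`reserved` follows `length` (2 B), `magic` (8 B), so it starts at offset 2 + 8 = 10 and occupies 4 bytes.
Bytes at offsets 10..13: 65 18 12 98.
In little-endian order the low byte comes first in memory.
Reassemble most-significant byte first: 98 12 18 65 → 0x98121865.
Top bit is set, so as a signed 32-bit value this is 0x98121865 − 2^32 = -1743644571.

-1743644571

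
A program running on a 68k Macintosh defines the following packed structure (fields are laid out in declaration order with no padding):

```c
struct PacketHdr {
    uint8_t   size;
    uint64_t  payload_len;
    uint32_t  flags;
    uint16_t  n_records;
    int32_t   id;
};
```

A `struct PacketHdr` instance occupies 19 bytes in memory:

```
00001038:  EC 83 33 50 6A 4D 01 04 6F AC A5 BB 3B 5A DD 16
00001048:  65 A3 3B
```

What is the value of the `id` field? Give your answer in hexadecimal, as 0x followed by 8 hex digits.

`id` follows `size` (1 B), `payload_len` (8 B), `flags` (4 B), `n_records` (2 B), so it starts at offset 1 + 8 + 4 + 2 = 15 and occupies 4 bytes.
Bytes at offsets 15..18: 16 65 A3 3B.
Big-endian stores the most-significant byte at the lowest address.
The bytes are already most-significant first: 0x1665A33B.

0x1665A33B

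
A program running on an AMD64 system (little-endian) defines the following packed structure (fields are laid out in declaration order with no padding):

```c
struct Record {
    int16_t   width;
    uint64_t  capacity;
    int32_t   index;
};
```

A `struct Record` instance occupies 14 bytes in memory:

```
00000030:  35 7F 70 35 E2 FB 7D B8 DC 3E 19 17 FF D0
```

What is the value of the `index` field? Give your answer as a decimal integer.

`index` follows `width` (2 B), `capacity` (8 B), so it starts at offset 2 + 8 = 10 and occupies 4 bytes.
Bytes at offsets 10..13: 19 17 FF D0.
Little-endian stores the least-significant byte at the lowest address.
Reassemble most-significant byte first: D0 FF 17 19 → 0xD0FF1719.
Top bit is set, so as a signed 32-bit value this is 0xD0FF1719 − 2^32 = -788588775.

-788588775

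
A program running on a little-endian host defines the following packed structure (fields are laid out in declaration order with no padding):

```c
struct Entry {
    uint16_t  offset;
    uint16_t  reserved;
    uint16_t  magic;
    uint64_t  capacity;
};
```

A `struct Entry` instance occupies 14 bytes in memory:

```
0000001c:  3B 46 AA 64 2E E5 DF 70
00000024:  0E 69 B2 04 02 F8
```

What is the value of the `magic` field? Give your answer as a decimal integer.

58670

`magic` follows `offset` (2 B), `reserved` (2 B), so it starts at offset 2 + 2 = 4 and occupies 2 bytes.
Bytes at offsets 4..5: 2E E5.
Little-endian stores the least-significant byte at the lowest address.
Reassemble most-significant byte first: E5 2E → 0xE52E.
0xE52E = 58670.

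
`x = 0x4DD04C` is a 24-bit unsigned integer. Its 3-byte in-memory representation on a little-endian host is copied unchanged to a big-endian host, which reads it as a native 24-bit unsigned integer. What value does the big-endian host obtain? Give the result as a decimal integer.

Stored little-endian, the bytes at ascending addresses are 4C D0 4D.
Read back as big-endian, the last byte is least significant, giving 0x4CD04D.
0x4CD04D = 5034061.

5034061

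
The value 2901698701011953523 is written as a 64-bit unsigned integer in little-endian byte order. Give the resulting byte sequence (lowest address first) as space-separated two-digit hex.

2901698701011953523 in hexadecimal, padded to 64 bits, is 0x2844E7983F07A773.
Split into bytes (most-significant first): 28 44 E7 98 3F 07 A7 73.
In little-endian order the low byte comes first in memory.
So at ascending addresses the bytes are 73 A7 07 3F 98 E7 44 28.

73 A7 07 3F 98 E7 44 28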